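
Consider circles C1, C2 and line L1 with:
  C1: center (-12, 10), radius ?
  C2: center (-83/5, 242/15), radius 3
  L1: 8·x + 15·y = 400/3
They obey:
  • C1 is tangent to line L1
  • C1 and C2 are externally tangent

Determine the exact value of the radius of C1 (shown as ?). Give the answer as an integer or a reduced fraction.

14/3

1. [C1‖L1]  r_C1² − 196/9 = 0  ⇒  r_C1 = 14/3 (r>0 drops 1)
2. [ext C1·C2]  r_C1² + 6r_C1 − 448/9 = 0  ⇒  r_C1 = 14/3 (r>0 drops 1)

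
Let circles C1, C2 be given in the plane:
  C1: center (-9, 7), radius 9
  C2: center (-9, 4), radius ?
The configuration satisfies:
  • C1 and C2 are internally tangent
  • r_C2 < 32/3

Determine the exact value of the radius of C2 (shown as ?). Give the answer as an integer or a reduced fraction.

1. [int C1,C2]  r_C2² − 18r_C2 + 72 = 0  ⇒  r_C2 = 6 or 12
2. given r_C2 < 32/3: keep 6

6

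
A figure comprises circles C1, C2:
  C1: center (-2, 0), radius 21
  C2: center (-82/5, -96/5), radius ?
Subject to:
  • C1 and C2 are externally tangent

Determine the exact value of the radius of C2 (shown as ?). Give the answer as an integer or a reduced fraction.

3

1. [ext C1·C2]  r_C2² + 42r_C2 − 135 = 0  ⇒  r_C2 = 3 (r>0 drops 1)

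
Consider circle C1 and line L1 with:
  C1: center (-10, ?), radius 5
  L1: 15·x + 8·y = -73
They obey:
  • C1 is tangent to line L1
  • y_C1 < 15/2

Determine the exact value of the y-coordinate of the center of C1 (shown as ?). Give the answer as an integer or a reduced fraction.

-1

1. [C1‖L1]  y_C1² − (77/4)y_C1 − 81/4 = 0  ⇒  y_C1 = -1 or 81/4
2. given y_C1 < 15/2: keep -1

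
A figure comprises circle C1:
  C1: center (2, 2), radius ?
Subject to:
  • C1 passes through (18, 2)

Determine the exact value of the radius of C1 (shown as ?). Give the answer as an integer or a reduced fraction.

16

1. [C1∋P]  r_C1² − 256 = 0  ⇒  r_C1 = 16 (r>0 drops 1)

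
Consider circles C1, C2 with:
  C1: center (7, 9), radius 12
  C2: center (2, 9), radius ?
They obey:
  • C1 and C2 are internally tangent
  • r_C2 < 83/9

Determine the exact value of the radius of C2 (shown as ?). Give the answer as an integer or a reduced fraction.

1. [int C1,C2]  r_C2² − 24r_C2 + 119 = 0  ⇒  r_C2 = 7 or 17
2. given r_C2 < 83/9: keep 7

7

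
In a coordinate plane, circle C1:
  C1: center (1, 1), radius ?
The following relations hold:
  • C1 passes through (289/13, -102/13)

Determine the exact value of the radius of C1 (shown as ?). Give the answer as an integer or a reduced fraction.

23

1. [C1∋P]  r_C1² − 529 = 0  ⇒  r_C1 = 23 (r>0 drops 1)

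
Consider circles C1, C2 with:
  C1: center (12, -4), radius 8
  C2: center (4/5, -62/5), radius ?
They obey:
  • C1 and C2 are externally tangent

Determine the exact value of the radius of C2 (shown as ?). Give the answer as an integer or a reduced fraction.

6

1. [ext C1·C2]  r_C2² + 16r_C2 − 132 = 0  ⇒  r_C2 = 6 (r>0 drops 1)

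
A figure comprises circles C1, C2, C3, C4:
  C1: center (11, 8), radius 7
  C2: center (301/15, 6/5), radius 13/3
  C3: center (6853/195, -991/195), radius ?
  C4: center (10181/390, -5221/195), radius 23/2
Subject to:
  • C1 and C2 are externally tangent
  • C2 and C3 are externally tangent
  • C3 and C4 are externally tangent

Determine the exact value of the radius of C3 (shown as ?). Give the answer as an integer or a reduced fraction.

1. [ext C2·C3]  r_C3² + (26/3)r_C3 − 248 = 0  ⇒  r_C3 = 12 (r>0 drops 1)
2. [ext C3·C4]  r_C3² + 23r_C3 − 420 = 0  ⇒  r_C3 = 12 (r>0 drops 1)

12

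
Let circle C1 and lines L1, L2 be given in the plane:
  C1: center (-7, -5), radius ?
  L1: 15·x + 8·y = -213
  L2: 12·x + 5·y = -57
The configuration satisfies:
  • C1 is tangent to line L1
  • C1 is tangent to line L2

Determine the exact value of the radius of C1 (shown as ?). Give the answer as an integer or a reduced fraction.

1. [C1‖L1]  r_C1² − 16 = 0  ⇒  r_C1 = 4 (r>0 drops 1)
2. [C1‖L2]  r_C1² − 16 = 0  ⇒  r_C1 = 4 (r>0 drops 1)

4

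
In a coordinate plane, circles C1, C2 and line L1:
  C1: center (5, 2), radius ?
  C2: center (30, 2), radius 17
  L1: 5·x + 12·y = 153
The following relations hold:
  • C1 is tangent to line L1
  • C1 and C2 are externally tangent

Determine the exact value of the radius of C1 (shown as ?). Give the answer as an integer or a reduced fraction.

8

1. [C1‖L1]  r_C1² − 64 = 0  ⇒  r_C1 = 8 (r>0 drops 1)
2. [ext C1·C2]  r_C1² + 34r_C1 − 336 = 0  ⇒  r_C1 = 8 (r>0 drops 1)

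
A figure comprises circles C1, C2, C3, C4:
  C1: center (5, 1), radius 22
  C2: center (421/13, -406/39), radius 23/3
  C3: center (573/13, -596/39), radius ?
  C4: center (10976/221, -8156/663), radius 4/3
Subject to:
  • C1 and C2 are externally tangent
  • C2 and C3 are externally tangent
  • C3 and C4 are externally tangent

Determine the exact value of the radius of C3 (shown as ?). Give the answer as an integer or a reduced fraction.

5

1. [ext C2·C3]  r_C3² + (46/3)r_C3 − 305/3 = 0  ⇒  r_C3 = 5 (r>0 drops 1)
2. [ext C3·C4]  r_C3² + (8/3)r_C3 − 115/3 = 0  ⇒  r_C3 = 5 (r>0 drops 1)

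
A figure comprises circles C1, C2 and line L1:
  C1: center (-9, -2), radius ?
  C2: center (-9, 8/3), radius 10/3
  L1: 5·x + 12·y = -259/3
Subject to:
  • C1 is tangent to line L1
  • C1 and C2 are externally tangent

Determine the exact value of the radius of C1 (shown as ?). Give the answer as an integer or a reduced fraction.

4/3

1. [C1‖L1]  r_C1² − 16/9 = 0  ⇒  r_C1 = 4/3 (r>0 drops 1)
2. [ext C1·C2]  r_C1² + (20/3)r_C1 − 32/3 = 0  ⇒  r_C1 = 4/3 (r>0 drops 1)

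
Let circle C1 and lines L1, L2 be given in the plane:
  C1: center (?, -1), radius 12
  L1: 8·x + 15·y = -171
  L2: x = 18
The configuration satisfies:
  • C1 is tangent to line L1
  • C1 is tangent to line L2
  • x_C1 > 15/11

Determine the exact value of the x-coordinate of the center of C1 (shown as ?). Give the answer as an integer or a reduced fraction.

6

1. [C1‖L1]  x_C1² + 39x_C1 − 270 = 0  ⇒  x_C1 = -45 or 6
2. [C1‖L2]  x_C1² − 36x_C1 + 180 = 0  ⇒  x_C1 = 6 or 30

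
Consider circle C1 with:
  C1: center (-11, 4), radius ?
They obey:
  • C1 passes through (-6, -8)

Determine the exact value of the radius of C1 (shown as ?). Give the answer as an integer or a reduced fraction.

13

1. [C1∋P]  r_C1² − 169 = 0  ⇒  r_C1 = 13 (r>0 drops 1)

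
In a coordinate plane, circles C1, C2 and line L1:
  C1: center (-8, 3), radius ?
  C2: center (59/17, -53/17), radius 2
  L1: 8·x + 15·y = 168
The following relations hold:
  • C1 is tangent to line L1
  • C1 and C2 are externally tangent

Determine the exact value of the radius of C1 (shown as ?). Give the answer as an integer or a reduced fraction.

1. [C1‖L1]  r_C1² − 121 = 0  ⇒  r_C1 = 11 (r>0 drops 1)
2. [ext C1·C2]  r_C1² + 4r_C1 − 165 = 0  ⇒  r_C1 = 11 (r>0 drops 1)

11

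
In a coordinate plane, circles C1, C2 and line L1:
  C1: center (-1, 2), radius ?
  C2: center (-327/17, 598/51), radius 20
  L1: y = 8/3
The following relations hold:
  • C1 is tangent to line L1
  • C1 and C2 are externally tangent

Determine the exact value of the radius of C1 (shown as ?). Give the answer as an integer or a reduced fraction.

1. [C1‖L1]  r_C1² − 4/9 = 0  ⇒  r_C1 = 2/3 (r>0 drops 1)
2. [ext C1·C2]  r_C1² + 40r_C1 − 244/9 = 0  ⇒  r_C1 = 2/3 (r>0 drops 1)

2/3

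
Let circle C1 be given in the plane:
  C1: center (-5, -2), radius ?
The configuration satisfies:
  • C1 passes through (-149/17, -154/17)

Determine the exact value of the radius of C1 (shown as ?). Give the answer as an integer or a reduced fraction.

8

1. [C1∋P]  r_C1² − 64 = 0  ⇒  r_C1 = 8 (r>0 drops 1)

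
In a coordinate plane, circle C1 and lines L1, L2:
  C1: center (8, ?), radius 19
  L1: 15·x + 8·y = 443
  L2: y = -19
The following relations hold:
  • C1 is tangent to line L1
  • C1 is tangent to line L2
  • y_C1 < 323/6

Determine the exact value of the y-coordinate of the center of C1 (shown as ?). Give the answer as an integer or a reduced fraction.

0

1. [C1‖L1]  y_C1² − (323/4)y_C1 = 0  ⇒  y_C1 = 0 or 323/4
2. [C1‖L2]  y_C1² + 38y_C1 = 0  ⇒  y_C1 = -38 or 0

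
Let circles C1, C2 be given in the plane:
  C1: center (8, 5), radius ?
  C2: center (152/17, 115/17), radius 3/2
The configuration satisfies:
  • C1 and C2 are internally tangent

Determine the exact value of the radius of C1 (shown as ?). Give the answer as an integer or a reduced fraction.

1. [int C1,C2]  r_C1² − 3r_C1 − 7/4 = 0  ⇒  r_C1 = 7/2 (r>0 drops 1)

7/2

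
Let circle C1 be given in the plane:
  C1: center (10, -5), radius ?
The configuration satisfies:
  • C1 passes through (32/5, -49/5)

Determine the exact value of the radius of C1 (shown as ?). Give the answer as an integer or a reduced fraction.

1. [C1∋P]  r_C1² − 36 = 0  ⇒  r_C1 = 6 (r>0 drops 1)

6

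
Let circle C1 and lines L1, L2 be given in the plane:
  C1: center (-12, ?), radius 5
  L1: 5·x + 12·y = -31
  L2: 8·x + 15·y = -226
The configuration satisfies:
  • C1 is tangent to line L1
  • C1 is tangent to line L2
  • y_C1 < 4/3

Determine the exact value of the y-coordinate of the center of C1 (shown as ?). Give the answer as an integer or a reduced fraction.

-3

1. [C1‖L1]  y_C1² − (29/6)y_C1 − 47/2 = 0  ⇒  y_C1 = -3 or 47/6
2. [C1‖L2]  y_C1² + (52/3)y_C1 + 43 = 0  ⇒  y_C1 = -43/3 or -3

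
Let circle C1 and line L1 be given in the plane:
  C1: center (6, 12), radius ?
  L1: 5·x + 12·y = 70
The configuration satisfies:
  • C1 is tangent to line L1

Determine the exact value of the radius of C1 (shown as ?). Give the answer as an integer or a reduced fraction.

8

1. [C1‖L1]  r_C1² − 64 = 0  ⇒  r_C1 = 8 (r>0 drops 1)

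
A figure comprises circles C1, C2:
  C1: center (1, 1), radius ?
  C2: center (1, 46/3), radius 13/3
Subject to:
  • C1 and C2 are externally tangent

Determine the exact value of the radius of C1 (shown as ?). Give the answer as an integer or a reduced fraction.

10

1. [ext C1·C2]  r_C1² + (26/3)r_C1 − 560/3 = 0  ⇒  r_C1 = 10 (r>0 drops 1)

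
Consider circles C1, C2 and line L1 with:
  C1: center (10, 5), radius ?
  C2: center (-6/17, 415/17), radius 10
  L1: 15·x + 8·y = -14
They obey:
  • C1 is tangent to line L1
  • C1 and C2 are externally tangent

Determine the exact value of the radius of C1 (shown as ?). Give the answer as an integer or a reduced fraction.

1. [C1‖L1]  r_C1² − 144 = 0  ⇒  r_C1 = 12 (r>0 drops 1)
2. [ext C1·C2]  r_C1² + 20r_C1 − 384 = 0  ⇒  r_C1 = 12 (r>0 drops 1)

12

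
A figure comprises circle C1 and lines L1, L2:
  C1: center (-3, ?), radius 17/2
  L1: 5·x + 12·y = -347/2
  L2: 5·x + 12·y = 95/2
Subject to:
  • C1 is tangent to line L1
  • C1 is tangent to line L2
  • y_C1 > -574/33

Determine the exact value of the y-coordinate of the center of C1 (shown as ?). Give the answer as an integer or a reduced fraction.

1. [C1‖L1]  y_C1² + (317/12)y_C1 + 269/3 = 0  ⇒  y_C1 = -269/12 or -4
2. [C1‖L2]  y_C1² − (125/12)y_C1 − 173/3 = 0  ⇒  y_C1 = -4 or 173/12

-4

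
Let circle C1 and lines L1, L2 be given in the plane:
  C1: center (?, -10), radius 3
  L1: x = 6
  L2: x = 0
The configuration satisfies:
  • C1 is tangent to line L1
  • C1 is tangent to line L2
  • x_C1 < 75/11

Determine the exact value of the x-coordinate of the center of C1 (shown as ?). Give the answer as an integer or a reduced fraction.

1. [C1‖L1]  x_C1² − 12x_C1 + 27 = 0  ⇒  x_C1 = 3 or 9
2. [C1‖L2]  x_C1² − 9 = 0  ⇒  x_C1 = -3 or 3

3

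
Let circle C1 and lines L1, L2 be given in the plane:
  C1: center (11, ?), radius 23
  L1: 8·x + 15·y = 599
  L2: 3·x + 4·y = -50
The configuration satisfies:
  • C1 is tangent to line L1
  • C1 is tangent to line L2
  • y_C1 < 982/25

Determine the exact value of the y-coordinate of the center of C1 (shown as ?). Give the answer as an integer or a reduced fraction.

8

1. [C1‖L1]  y_C1² − (1022/15)y_C1 + 7216/15 = 0  ⇒  y_C1 = 8 or 902/15
2. [C1‖L2]  y_C1² + (83/2)y_C1 − 396 = 0  ⇒  y_C1 = -99/2 or 8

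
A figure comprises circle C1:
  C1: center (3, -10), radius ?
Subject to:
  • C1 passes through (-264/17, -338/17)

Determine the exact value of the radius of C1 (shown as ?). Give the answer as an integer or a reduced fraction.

21

1. [C1∋P]  r_C1² − 441 = 0  ⇒  r_C1 = 21 (r>0 drops 1)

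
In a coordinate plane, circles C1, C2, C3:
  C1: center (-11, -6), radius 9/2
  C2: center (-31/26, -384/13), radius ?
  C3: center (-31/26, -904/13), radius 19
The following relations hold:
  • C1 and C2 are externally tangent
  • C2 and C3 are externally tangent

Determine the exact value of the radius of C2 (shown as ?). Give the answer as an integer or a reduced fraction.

1. [ext C1·C2]  r_C2² + 9r_C2 − 630 = 0  ⇒  r_C2 = 21 (r>0 drops 1)
2. [ext C2·C3]  r_C2² + 38r_C2 − 1239 = 0  ⇒  r_C2 = 21 (r>0 drops 1)

21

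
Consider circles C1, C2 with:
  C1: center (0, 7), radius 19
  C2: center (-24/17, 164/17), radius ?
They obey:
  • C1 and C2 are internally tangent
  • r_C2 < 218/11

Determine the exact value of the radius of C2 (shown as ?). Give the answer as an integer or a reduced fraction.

1. [int C1,C2]  r_C2² − 38r_C2 + 352 = 0  ⇒  r_C2 = 16 or 22
2. given r_C2 < 218/11: keep 16

16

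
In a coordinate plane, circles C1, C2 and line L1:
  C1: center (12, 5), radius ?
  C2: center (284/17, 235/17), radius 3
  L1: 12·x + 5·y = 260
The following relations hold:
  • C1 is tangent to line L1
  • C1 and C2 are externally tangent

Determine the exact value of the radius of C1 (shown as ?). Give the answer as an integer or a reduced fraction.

1. [C1‖L1]  r_C1² − 49 = 0  ⇒  r_C1 = 7 (r>0 drops 1)
2. [ext C1·C2]  r_C1² + 6r_C1 − 91 = 0  ⇒  r_C1 = 7 (r>0 drops 1)

7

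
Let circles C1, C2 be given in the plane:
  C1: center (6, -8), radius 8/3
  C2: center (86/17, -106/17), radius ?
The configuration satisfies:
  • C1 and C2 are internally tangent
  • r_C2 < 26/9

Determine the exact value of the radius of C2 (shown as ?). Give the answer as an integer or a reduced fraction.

1. [int C1,C2]  r_C2² − (16/3)r_C2 + 28/9 = 0  ⇒  r_C2 = 2/3 or 14/3
2. given r_C2 < 26/9: keep 2/3

2/3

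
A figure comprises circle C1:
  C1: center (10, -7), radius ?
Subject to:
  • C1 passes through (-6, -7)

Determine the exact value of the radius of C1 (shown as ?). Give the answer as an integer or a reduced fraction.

16

1. [C1∋P]  r_C1² − 256 = 0  ⇒  r_C1 = 16 (r>0 drops 1)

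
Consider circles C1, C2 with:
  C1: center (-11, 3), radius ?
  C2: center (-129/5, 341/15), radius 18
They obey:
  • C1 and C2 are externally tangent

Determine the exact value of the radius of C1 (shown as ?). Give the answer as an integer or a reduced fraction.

1. [ext C1·C2]  r_C1² + 36r_C1 − 2560/9 = 0  ⇒  r_C1 = 20/3 (r>0 drops 1)

20/3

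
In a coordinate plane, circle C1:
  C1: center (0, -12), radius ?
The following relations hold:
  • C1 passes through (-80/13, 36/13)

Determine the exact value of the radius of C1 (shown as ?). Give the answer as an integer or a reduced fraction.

1. [C1∋P]  r_C1² − 256 = 0  ⇒  r_C1 = 16 (r>0 drops 1)

16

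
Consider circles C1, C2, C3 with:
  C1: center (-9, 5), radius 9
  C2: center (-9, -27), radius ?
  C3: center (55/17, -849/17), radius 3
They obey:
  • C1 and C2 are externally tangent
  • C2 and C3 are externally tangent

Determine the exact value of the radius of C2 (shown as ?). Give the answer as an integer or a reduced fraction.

23

1. [ext C1·C2]  r_C2² + 18r_C2 − 943 = 0  ⇒  r_C2 = 23 (r>0 drops 1)
2. [ext C2·C3]  r_C2² + 6r_C2 − 667 = 0  ⇒  r_C2 = 23 (r>0 drops 1)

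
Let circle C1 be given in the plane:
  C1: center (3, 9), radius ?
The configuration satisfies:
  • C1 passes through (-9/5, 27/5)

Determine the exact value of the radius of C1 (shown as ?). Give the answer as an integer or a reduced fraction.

1. [C1∋P]  r_C1² − 36 = 0  ⇒  r_C1 = 6 (r>0 drops 1)

6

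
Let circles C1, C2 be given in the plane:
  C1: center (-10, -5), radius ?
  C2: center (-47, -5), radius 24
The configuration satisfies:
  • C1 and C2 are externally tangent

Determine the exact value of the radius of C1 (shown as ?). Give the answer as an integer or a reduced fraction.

1. [ext C1·C2]  r_C1² + 48r_C1 − 793 = 0  ⇒  r_C1 = 13 (r>0 drops 1)

13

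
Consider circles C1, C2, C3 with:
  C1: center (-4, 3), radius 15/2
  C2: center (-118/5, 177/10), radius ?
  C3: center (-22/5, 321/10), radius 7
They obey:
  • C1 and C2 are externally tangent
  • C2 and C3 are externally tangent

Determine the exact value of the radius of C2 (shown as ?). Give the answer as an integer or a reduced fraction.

17

1. [ext C1·C2]  r_C2² + 15r_C2 − 544 = 0  ⇒  r_C2 = 17 (r>0 drops 1)
2. [ext C2·C3]  r_C2² + 14r_C2 − 527 = 0  ⇒  r_C2 = 17 (r>0 drops 1)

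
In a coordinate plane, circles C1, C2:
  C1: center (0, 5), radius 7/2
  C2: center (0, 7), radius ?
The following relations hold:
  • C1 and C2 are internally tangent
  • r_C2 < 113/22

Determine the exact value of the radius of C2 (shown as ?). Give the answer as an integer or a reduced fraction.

1. [int C1,C2]  r_C2² − 7r_C2 + 33/4 = 0  ⇒  r_C2 = 3/2 or 11/2
2. given r_C2 < 113/22: keep 3/2

3/2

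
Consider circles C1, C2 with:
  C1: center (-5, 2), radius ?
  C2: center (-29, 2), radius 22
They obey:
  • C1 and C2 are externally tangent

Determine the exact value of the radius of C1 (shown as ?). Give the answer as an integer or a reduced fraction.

2

1. [ext C1·C2]  r_C1² + 44r_C1 − 92 = 0  ⇒  r_C1 = 2 (r>0 drops 1)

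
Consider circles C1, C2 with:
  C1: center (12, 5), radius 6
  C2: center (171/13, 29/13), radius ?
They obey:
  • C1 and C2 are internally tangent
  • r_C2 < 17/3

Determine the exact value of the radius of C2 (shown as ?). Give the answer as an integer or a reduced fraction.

1. [int C1,C2]  r_C2² − 12r_C2 + 27 = 0  ⇒  r_C2 = 3 or 9
2. given r_C2 < 17/3: keep 3

3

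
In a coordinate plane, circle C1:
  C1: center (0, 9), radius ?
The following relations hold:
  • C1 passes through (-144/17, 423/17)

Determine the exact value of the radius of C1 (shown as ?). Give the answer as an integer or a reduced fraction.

1. [C1∋P]  r_C1² − 324 = 0  ⇒  r_C1 = 18 (r>0 drops 1)

18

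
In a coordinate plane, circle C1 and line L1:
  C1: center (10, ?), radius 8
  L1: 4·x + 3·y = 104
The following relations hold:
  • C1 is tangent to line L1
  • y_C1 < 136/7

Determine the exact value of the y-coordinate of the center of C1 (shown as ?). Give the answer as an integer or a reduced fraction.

8

1. [C1‖L1]  y_C1² − (128/3)y_C1 + 832/3 = 0  ⇒  y_C1 = 8 or 104/3
2. given y_C1 < 136/7: keep 8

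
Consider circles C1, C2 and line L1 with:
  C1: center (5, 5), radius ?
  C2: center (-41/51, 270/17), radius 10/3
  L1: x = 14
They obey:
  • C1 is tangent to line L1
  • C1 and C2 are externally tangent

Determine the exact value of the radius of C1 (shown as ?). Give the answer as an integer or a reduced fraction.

1. [C1‖L1]  r_C1² − 81 = 0  ⇒  r_C1 = 9 (r>0 drops 1)
2. [ext C1·C2]  r_C1² + (20/3)r_C1 − 141 = 0  ⇒  r_C1 = 9 (r>0 drops 1)

9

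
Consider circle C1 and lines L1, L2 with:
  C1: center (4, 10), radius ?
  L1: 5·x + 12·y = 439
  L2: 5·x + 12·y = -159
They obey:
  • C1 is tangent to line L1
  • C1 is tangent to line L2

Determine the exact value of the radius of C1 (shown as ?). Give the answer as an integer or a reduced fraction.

1. [C1‖L1]  r_C1² − 529 = 0  ⇒  r_C1 = 23 (r>0 drops 1)
2. [C1‖L2]  r_C1² − 529 = 0  ⇒  r_C1 = 23 (r>0 drops 1)

23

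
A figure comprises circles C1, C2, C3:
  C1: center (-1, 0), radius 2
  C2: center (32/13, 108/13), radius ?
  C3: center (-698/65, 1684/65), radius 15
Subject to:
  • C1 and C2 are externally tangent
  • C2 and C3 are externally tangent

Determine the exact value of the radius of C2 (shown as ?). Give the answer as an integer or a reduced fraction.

1. [ext C1·C2]  r_C2² + 4r_C2 − 77 = 0  ⇒  r_C2 = 7 (r>0 drops 1)
2. [ext C2·C3]  r_C2² + 30r_C2 − 259 = 0  ⇒  r_C2 = 7 (r>0 drops 1)

7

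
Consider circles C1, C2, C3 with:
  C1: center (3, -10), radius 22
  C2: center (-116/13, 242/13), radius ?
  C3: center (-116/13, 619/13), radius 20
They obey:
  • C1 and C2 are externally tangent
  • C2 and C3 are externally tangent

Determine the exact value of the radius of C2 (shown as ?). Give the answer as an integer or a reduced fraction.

9

1. [ext C1·C2]  r_C2² + 44r_C2 − 477 = 0  ⇒  r_C2 = 9 (r>0 drops 1)
2. [ext C2·C3]  r_C2² + 40r_C2 − 441 = 0  ⇒  r_C2 = 9 (r>0 drops 1)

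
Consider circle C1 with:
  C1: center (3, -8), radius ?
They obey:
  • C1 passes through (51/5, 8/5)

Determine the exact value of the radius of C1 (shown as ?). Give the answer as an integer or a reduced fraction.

12

1. [C1∋P]  r_C1² − 144 = 0  ⇒  r_C1 = 12 (r>0 drops 1)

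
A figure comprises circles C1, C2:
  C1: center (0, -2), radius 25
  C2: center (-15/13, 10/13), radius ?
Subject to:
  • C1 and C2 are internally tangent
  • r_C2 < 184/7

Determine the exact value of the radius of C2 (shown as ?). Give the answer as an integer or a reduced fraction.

22

1. [int C1,C2]  r_C2² − 50r_C2 + 616 = 0  ⇒  r_C2 = 22 or 28
2. given r_C2 < 184/7: keep 22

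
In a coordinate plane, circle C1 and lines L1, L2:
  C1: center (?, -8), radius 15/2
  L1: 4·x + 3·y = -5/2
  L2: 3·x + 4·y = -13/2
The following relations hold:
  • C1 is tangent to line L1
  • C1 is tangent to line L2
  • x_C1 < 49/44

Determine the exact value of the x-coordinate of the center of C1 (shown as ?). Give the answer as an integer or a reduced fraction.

1. [C1‖L1]  x_C1² − (43/4)x_C1 − 59 = 0  ⇒  x_C1 = -4 or 59/4
2. [C1‖L2]  x_C1² − 17x_C1 − 84 = 0  ⇒  x_C1 = -4 or 21

-4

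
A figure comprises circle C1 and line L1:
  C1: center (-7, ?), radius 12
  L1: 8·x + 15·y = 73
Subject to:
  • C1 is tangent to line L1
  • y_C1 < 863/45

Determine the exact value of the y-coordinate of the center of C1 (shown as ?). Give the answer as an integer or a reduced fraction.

-5

1. [C1‖L1]  y_C1² − (86/5)y_C1 − 111 = 0  ⇒  y_C1 = -5 or 111/5
2. given y_C1 < 863/45: keep -5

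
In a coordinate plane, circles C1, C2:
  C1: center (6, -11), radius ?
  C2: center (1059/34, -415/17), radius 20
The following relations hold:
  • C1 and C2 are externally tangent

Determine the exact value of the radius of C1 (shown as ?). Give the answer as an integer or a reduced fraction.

1. [ext C1·C2]  r_C1² + 40r_C1 − 1649/4 = 0  ⇒  r_C1 = 17/2 (r>0 drops 1)

17/2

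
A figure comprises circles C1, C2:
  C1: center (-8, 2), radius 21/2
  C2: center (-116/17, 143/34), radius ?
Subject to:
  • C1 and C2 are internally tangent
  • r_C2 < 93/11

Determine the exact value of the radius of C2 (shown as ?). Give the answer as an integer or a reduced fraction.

1. [int C1,C2]  r_C2² − 21r_C2 + 104 = 0  ⇒  r_C2 = 8 or 13
2. given r_C2 < 93/11: keep 8

8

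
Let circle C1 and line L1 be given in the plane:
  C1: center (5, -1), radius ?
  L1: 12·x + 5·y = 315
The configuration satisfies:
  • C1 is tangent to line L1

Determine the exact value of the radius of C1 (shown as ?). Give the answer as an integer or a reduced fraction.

20

1. [C1‖L1]  r_C1² − 400 = 0  ⇒  r_C1 = 20 (r>0 drops 1)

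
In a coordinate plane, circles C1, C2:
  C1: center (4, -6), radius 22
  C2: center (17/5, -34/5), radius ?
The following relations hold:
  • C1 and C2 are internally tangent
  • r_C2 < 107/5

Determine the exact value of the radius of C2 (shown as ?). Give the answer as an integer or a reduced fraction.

21

1. [int C1,C2]  r_C2² − 44r_C2 + 483 = 0  ⇒  r_C2 = 21 or 23
2. given r_C2 < 107/5: keep 21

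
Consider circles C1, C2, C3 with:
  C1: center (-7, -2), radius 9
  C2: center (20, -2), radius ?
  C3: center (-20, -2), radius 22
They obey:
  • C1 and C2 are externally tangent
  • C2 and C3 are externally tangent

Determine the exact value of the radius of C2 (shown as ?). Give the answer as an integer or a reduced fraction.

18

1. [ext C1·C2]  r_C2² + 18r_C2 − 648 = 0  ⇒  r_C2 = 18 (r>0 drops 1)
2. [ext C2·C3]  r_C2² + 44r_C2 − 1116 = 0  ⇒  r_C2 = 18 (r>0 drops 1)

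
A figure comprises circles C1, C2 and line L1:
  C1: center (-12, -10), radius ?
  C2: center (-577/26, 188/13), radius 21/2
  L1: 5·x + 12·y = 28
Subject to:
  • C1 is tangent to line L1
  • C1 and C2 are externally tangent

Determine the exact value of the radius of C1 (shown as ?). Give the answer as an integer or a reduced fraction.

16

1. [C1‖L1]  r_C1² − 256 = 0  ⇒  r_C1 = 16 (r>0 drops 1)
2. [ext C1·C2]  r_C1² + 21r_C1 − 592 = 0  ⇒  r_C1 = 16 (r>0 drops 1)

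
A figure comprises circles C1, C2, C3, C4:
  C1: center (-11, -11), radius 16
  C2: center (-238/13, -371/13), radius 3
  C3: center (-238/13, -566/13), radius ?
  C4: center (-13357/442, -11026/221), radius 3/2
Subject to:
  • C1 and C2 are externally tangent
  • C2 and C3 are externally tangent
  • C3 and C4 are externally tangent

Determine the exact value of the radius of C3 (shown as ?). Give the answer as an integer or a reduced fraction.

12

1. [ext C2·C3]  r_C3² + 6r_C3 − 216 = 0  ⇒  r_C3 = 12 (r>0 drops 1)
2. [ext C3·C4]  r_C3² + 3r_C3 − 180 = 0  ⇒  r_C3 = 12 (r>0 drops 1)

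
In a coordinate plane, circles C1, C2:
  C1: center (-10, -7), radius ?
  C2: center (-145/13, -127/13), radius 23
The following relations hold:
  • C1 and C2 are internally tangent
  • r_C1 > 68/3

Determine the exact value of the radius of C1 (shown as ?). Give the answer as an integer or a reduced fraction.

26

1. [int C1,C2]  r_C1² − 46r_C1 + 520 = 0  ⇒  r_C1 = 20 or 26
2. given r_C1 > 68/3: keep 26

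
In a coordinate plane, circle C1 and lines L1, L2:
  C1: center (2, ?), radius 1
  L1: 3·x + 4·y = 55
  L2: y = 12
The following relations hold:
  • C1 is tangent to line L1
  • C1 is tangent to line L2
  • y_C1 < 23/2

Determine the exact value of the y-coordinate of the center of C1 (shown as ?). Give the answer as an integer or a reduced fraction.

1. [C1‖L1]  y_C1² − (49/2)y_C1 + 297/2 = 0  ⇒  y_C1 = 11 or 27/2
2. [C1‖L2]  y_C1² − 24y_C1 + 143 = 0  ⇒  y_C1 = 11 or 13

11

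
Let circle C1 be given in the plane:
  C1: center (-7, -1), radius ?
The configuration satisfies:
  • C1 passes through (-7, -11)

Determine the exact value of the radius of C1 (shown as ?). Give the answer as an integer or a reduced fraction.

1. [C1∋P]  r_C1² − 100 = 0  ⇒  r_C1 = 10 (r>0 drops 1)

10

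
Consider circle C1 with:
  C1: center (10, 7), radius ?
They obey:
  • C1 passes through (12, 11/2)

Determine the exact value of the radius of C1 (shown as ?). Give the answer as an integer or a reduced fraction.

5/2

1. [C1∋P]  r_C1² − 25/4 = 0  ⇒  r_C1 = 5/2 (r>0 drops 1)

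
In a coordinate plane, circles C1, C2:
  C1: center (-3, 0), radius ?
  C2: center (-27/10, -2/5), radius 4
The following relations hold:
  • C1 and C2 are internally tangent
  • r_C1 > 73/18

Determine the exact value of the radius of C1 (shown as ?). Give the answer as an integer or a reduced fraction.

9/2

1. [int C1,C2]  r_C1² − 8r_C1 + 63/4 = 0  ⇒  r_C1 = 7/2 or 9/2
2. given r_C1 > 73/18: keep 9/2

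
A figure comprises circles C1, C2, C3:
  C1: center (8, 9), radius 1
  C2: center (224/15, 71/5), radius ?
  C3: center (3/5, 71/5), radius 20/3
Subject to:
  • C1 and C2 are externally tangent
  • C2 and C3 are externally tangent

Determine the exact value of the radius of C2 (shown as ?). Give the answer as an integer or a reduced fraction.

1. [ext C1·C2]  r_C2² + 2r_C2 − 667/9 = 0  ⇒  r_C2 = 23/3 (r>0 drops 1)
2. [ext C2·C3]  r_C2² + (40/3)r_C2 − 161 = 0  ⇒  r_C2 = 23/3 (r>0 drops 1)

23/3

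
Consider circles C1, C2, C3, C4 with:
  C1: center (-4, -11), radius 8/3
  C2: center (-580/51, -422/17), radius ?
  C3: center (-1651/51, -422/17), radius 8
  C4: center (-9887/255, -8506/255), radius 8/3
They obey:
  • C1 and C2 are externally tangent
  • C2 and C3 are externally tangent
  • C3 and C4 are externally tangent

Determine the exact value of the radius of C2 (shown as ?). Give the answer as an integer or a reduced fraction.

1. [ext C1·C2]  r_C2² + (16/3)r_C2 − 715/3 = 0  ⇒  r_C2 = 13 (r>0 drops 1)
2. [ext C2·C3]  r_C2² + 16r_C2 − 377 = 0  ⇒  r_C2 = 13 (r>0 drops 1)

13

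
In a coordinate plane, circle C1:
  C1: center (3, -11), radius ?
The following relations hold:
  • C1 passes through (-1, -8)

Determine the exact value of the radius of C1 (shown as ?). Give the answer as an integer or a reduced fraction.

5

1. [C1∋P]  r_C1² − 25 = 0  ⇒  r_C1 = 5 (r>0 drops 1)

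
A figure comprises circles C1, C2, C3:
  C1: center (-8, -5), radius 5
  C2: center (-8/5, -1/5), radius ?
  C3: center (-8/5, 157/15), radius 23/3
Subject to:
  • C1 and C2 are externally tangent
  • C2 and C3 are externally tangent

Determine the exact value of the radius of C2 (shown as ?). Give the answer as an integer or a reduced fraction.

3

1. [ext C1·C2]  r_C2² + 10r_C2 − 39 = 0  ⇒  r_C2 = 3 (r>0 drops 1)
2. [ext C2·C3]  r_C2² + (46/3)r_C2 − 55 = 0  ⇒  r_C2 = 3 (r>0 drops 1)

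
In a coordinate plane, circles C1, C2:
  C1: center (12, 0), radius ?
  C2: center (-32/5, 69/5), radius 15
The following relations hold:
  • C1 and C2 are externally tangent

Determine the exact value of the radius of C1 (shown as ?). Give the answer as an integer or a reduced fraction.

1. [ext C1·C2]  r_C1² + 30r_C1 − 304 = 0  ⇒  r_C1 = 8 (r>0 drops 1)

8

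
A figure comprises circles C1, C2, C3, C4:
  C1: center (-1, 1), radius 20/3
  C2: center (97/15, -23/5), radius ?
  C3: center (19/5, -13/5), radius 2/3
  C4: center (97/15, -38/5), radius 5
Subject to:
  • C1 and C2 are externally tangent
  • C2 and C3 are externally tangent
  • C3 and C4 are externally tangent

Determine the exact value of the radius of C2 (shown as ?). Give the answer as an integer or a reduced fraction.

1. [ext C1·C2]  r_C2² + (40/3)r_C2 − 128/3 = 0  ⇒  r_C2 = 8/3 (r>0 drops 1)
2. [ext C2·C3]  r_C2² + (4/3)r_C2 − 32/3 = 0  ⇒  r_C2 = 8/3 (r>0 drops 1)

8/3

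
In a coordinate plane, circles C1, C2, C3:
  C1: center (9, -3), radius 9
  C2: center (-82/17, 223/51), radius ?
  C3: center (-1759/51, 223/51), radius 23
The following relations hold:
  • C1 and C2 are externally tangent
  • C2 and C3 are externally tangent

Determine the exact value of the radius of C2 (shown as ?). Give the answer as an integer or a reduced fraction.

1. [ext C1·C2]  r_C2² + 18r_C2 − 1480/9 = 0  ⇒  r_C2 = 20/3 (r>0 drops 1)
2. [ext C2·C3]  r_C2² + 46r_C2 − 3160/9 = 0  ⇒  r_C2 = 20/3 (r>0 drops 1)

20/3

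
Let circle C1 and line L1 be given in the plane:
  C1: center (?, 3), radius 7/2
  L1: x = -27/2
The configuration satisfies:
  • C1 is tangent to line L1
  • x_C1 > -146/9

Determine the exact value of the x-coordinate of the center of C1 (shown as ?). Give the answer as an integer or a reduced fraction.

-10

1. [C1‖L1]  x_C1² + 27x_C1 + 170 = 0  ⇒  x_C1 = -17 or -10
2. given x_C1 > -146/9: keep -10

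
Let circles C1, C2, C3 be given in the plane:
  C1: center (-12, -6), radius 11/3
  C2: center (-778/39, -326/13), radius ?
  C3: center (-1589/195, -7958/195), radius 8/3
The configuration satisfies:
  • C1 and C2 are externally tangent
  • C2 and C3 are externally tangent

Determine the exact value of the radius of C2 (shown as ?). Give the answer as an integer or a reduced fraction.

1. [ext C1·C2]  r_C2² + (22/3)r_C2 − 1241/3 = 0  ⇒  r_C2 = 17 (r>0 drops 1)
2. [ext C2·C3]  r_C2² + (16/3)r_C2 − 1139/3 = 0  ⇒  r_C2 = 17 (r>0 drops 1)

17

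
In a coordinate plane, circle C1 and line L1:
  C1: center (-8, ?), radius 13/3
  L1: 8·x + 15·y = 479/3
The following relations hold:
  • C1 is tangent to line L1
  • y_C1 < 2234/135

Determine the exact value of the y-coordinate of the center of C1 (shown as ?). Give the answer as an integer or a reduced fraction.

1. [C1‖L1]  y_C1² − (1342/45)y_C1 + 1784/9 = 0  ⇒  y_C1 = 10 or 892/45
2. given y_C1 < 2234/135: keep 10

10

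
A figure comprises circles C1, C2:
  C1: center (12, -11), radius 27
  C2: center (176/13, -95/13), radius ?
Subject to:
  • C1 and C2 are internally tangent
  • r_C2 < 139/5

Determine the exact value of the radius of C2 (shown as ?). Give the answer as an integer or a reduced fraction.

1. [int C1,C2]  r_C2² − 54r_C2 + 713 = 0  ⇒  r_C2 = 23 or 31
2. given r_C2 < 139/5: keep 23

23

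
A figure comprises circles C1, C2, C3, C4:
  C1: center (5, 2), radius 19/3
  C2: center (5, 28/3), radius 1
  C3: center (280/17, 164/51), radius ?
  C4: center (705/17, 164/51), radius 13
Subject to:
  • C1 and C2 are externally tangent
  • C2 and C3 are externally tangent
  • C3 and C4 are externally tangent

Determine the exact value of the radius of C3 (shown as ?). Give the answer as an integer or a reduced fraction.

1. [ext C2·C3]  r_C3² + 2r_C3 − 168 = 0  ⇒  r_C3 = 12 (r>0 drops 1)
2. [ext C3·C4]  r_C3² + 26r_C3 − 456 = 0  ⇒  r_C3 = 12 (r>0 drops 1)

12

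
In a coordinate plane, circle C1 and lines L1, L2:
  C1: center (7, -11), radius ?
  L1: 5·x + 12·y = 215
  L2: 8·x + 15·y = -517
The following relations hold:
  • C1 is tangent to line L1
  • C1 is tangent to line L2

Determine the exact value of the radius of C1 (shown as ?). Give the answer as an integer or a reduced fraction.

1. [C1‖L1]  r_C1² − 576 = 0  ⇒  r_C1 = 24 (r>0 drops 1)
2. [C1‖L2]  r_C1² − 576 = 0  ⇒  r_C1 = 24 (r>0 drops 1)

24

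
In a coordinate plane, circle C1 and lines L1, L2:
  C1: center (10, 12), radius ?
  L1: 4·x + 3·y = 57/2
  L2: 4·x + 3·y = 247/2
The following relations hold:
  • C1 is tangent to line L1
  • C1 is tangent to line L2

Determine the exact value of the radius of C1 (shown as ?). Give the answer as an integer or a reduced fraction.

1. [C1‖L1]  r_C1² − 361/4 = 0  ⇒  r_C1 = 19/2 (r>0 drops 1)
2. [C1‖L2]  r_C1² − 361/4 = 0  ⇒  r_C1 = 19/2 (r>0 drops 1)

19/2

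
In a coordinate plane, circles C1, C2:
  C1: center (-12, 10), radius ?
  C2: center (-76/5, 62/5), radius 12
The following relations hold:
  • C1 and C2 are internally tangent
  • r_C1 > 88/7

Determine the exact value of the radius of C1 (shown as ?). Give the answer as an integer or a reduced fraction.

16

1. [int C1,C2]  r_C1² − 24r_C1 + 128 = 0  ⇒  r_C1 = 8 or 16
2. given r_C1 > 88/7: keep 16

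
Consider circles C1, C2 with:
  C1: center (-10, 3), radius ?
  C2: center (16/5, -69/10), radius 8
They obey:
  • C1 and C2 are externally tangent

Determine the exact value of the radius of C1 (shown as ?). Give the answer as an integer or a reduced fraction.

17/2

1. [ext C1·C2]  r_C1² + 16r_C1 − 833/4 = 0  ⇒  r_C1 = 17/2 (r>0 drops 1)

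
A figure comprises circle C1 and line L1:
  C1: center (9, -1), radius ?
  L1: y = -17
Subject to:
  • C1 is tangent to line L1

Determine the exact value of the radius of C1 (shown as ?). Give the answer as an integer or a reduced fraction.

16

1. [C1‖L1]  r_C1² − 256 = 0  ⇒  r_C1 = 16 (r>0 drops 1)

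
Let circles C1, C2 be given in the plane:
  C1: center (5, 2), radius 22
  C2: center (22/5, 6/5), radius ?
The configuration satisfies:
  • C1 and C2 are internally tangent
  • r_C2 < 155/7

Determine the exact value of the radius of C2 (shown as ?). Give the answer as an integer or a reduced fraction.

21

1. [int C1,C2]  r_C2² − 44r_C2 + 483 = 0  ⇒  r_C2 = 21 or 23
2. given r_C2 < 155/7: keep 21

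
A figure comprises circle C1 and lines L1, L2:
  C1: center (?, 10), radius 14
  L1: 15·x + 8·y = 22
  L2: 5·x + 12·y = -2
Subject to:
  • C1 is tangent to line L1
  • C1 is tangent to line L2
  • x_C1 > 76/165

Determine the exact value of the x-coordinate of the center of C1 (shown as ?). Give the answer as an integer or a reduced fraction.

1. [C1‖L1]  x_C1² + (116/15)x_C1 − 1184/5 = 0  ⇒  x_C1 = -296/15 or 12
2. [C1‖L2]  x_C1² + (244/5)x_C1 − 3648/5 = 0  ⇒  x_C1 = -304/5 or 12

12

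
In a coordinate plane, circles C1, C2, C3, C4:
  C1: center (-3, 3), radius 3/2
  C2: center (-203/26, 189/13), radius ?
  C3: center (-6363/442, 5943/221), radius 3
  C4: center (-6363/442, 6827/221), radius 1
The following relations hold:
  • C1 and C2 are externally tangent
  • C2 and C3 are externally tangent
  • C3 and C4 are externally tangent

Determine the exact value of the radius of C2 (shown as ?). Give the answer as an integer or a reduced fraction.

11

1. [ext C1·C2]  r_C2² + 3r_C2 − 154 = 0  ⇒  r_C2 = 11 (r>0 drops 1)
2. [ext C2·C3]  r_C2² + 6r_C2 − 187 = 0  ⇒  r_C2 = 11 (r>0 drops 1)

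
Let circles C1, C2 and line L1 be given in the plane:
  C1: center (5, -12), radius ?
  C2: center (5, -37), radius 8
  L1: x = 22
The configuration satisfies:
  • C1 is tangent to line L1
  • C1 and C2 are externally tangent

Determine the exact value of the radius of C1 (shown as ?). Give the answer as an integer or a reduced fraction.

17

1. [C1‖L1]  r_C1² − 289 = 0  ⇒  r_C1 = 17 (r>0 drops 1)
2. [ext C1·C2]  r_C1² + 16r_C1 − 561 = 0  ⇒  r_C1 = 17 (r>0 drops 1)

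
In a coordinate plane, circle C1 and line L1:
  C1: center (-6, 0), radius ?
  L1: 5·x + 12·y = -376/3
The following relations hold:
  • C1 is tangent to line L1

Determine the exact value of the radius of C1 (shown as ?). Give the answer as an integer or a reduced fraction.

22/3

1. [C1‖L1]  r_C1² − 484/9 = 0  ⇒  r_C1 = 22/3 (r>0 drops 1)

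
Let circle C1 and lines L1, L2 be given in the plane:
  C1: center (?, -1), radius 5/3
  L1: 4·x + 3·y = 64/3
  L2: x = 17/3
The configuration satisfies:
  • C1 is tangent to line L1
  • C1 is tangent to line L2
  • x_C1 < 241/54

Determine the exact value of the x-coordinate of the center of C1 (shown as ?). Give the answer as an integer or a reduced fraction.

1. [C1‖L1]  x_C1² − (73/6)x_C1 + 98/3 = 0  ⇒  x_C1 = 4 or 49/6
2. [C1‖L2]  x_C1² − (34/3)x_C1 + 88/3 = 0  ⇒  x_C1 = 4 or 22/3

4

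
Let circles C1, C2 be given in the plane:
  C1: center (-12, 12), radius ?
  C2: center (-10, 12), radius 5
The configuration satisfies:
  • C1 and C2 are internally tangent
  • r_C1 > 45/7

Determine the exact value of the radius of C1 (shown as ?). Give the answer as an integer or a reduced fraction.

7

1. [int C1,C2]  r_C1² − 10r_C1 + 21 = 0  ⇒  r_C1 = 3 or 7
2. given r_C1 > 45/7: keep 7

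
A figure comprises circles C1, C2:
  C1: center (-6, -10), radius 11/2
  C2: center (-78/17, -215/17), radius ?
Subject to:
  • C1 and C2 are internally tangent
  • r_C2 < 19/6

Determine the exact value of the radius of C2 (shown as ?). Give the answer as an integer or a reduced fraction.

1. [int C1,C2]  r_C2² − 11r_C2 + 85/4 = 0  ⇒  r_C2 = 5/2 or 17/2
2. given r_C2 < 19/6: keep 5/2

5/2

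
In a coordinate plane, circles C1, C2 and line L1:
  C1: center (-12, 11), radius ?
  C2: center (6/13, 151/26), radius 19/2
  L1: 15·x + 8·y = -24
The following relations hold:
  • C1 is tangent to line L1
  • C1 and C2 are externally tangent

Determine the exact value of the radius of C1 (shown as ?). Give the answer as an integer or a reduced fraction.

4

1. [C1‖L1]  r_C1² − 16 = 0  ⇒  r_C1 = 4 (r>0 drops 1)
2. [ext C1·C2]  r_C1² + 19r_C1 − 92 = 0  ⇒  r_C1 = 4 (r>0 drops 1)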